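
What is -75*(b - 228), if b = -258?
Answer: 36450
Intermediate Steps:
-75*(b - 228) = -75*(-258 - 228) = -75*(-486) = 36450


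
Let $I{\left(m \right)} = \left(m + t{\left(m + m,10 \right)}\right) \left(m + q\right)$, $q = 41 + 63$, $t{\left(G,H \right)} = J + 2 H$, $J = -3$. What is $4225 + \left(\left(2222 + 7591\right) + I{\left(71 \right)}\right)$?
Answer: $29438$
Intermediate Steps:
$t{\left(G,H \right)} = -3 + 2 H$
$q = 104$
$I{\left(m \right)} = \left(17 + m\right) \left(104 + m\right)$ ($I{\left(m \right)} = \left(m + \left(-3 + 2 \cdot 10\right)\right) \left(m + 104\right) = \left(m + \left(-3 + 20\right)\right) \left(104 + m\right) = \left(m + 17\right) \left(104 + m\right) = \left(17 + m\right) \left(104 + m\right)$)
$4225 + \left(\left(2222 + 7591\right) + I{\left(71 \right)}\right) = 4225 + \left(\left(2222 + 7591\right) + \left(1768 + 71^{2} + 121 \cdot 71\right)\right) = 4225 + \left(9813 + \left(1768 + 5041 + 8591\right)\right) = 4225 + \left(9813 + 15400\right) = 4225 + 25213 = 29438$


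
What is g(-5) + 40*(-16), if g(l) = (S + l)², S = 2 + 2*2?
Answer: -639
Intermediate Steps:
S = 6 (S = 2 + 4 = 6)
g(l) = (6 + l)²
g(-5) + 40*(-16) = (6 - 5)² + 40*(-16) = 1² - 640 = 1 - 640 = -639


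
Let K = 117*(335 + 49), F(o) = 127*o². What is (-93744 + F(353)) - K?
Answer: 15686671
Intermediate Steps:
K = 44928 (K = 117*384 = 44928)
(-93744 + F(353)) - K = (-93744 + 127*353²) - 1*44928 = (-93744 + 127*124609) - 44928 = (-93744 + 15825343) - 44928 = 15731599 - 44928 = 15686671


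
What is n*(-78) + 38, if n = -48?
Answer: 3782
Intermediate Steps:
n*(-78) + 38 = -48*(-78) + 38 = 3744 + 38 = 3782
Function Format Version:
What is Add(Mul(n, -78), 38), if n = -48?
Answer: 3782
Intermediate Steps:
Add(Mul(n, -78), 38) = Add(Mul(-48, -78), 38) = Add(3744, 38) = 3782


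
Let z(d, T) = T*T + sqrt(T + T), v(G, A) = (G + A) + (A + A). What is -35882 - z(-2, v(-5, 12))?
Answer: -36843 - sqrt(62) ≈ -36851.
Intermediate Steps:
v(G, A) = G + 3*A (v(G, A) = (A + G) + 2*A = G + 3*A)
z(d, T) = T**2 + sqrt(2)*sqrt(T) (z(d, T) = T**2 + sqrt(2*T) = T**2 + sqrt(2)*sqrt(T))
-35882 - z(-2, v(-5, 12)) = -35882 - ((-5 + 3*12)**2 + sqrt(2)*sqrt(-5 + 3*12)) = -35882 - ((-5 + 36)**2 + sqrt(2)*sqrt(-5 + 36)) = -35882 - (31**2 + sqrt(2)*sqrt(31)) = -35882 - (961 + sqrt(62)) = -35882 + (-961 - sqrt(62)) = -36843 - sqrt(62)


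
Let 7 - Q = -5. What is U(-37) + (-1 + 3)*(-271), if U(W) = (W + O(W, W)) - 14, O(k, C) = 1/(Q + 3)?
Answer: -8894/15 ≈ -592.93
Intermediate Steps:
Q = 12 (Q = 7 - 1*(-5) = 7 + 5 = 12)
O(k, C) = 1/15 (O(k, C) = 1/(12 + 3) = 1/15)
U(W) = -209/15 + W (U(W) = (W + 1/15) - 14 = (1/15 + W) - 14 = -209/15 + W)
U(-37) + (-1 + 3)*(-271) = (-209/15 - 37) + (-1 + 3)*(-271) = -764/15 + 2*(-271) = -764/15 - 542 = -8894/15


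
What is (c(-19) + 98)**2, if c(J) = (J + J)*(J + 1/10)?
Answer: 16654561/25 ≈ 6.6618e+5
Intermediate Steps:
c(J) = 2*J*(1/10 + J) (c(J) = (2*J)*(J + 1/10) = (2*J)*(1/10 + J) = 2*J*(1/10 + J))
(c(-19) + 98)**2 = ((1/5)*(-19)*(1 + 10*(-19)) + 98)**2 = ((1/5)*(-19)*(1 - 190) + 98)**2 = ((1/5)*(-19)*(-189) + 98)**2 = (3591/5 + 98)**2 = (4081/5)**2 = 16654561/25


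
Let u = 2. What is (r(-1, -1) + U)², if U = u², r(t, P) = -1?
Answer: 9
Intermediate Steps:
U = 4 (U = 2² = 4)
(r(-1, -1) + U)² = (-1 + 4)² = 3² = 9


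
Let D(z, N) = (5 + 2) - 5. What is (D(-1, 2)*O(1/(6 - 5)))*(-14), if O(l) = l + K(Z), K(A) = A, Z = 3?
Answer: -112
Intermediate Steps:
D(z, N) = 2 (D(z, N) = 7 - 5 = 2)
O(l) = 3 + l (O(l) = l + 3 = 3 + l)
(D(-1, 2)*O(1/(6 - 5)))*(-14) = (2*(3 + 1/(6 - 5)))*(-14) = (2*(3 + 1/1))*(-14) = (2*(3 + 1))*(-14) = (2*4)*(-14) = 8*(-14) = -112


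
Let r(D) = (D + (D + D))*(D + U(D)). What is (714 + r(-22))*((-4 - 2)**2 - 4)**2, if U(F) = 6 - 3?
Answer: 2015232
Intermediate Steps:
U(F) = 3
r(D) = 3*D*(3 + D) (r(D) = (D + (D + D))*(D + 3) = (D + 2*D)*(3 + D) = (3*D)*(3 + D) = 3*D*(3 + D))
(714 + r(-22))*((-4 - 2)**2 - 4)**2 = (714 + 3*(-22)*(3 - 22))*((-4 - 2)**2 - 4)**2 = (714 + 3*(-22)*(-19))*((-6)**2 - 4)**2 = (714 + 1254)*(36 - 4)**2 = 1968*32**2 = 1968*1024 = 2015232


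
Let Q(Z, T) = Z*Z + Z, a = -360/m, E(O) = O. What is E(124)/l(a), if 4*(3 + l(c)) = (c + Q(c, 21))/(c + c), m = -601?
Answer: -298096/6431 ≈ -46.353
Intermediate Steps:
a = 360/601 (a = -360/(-601) = -360*(-1/601) = 360/601 ≈ 0.59900)
Q(Z, T) = Z + Z² (Q(Z, T) = Z² + Z = Z + Z²)
l(c) = -3 + (c + c*(1 + c))/(8*c) (l(c) = -3 + ((c + c*(1 + c))/(c + c))/4 = -3 + ((c + c*(1 + c))/((2*c)))/4 = -3 + ((c + c*(1 + c))*(1/(2*c)))/4 = -3 + ((c + c*(1 + c))/(2*c))/4 = -3 + (c + c*(1 + c))/(8*c))
E(124)/l(a) = 124/(-11/4 + (⅛)*(360/601)) = 124/(-11/4 + 45/601) = 124/(-6431/2404) = 124*(-2404/6431) = -298096/6431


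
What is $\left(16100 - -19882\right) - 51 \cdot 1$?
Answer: $35931$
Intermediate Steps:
$\left(16100 - -19882\right) - 51 \cdot 1 = \left(16100 + 19882\right) - 51 = 35982 - 51 = 35931$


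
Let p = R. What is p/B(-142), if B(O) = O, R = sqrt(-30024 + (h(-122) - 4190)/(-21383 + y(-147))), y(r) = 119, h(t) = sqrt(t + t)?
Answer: -sqrt(-848468348034 - 2658*I*sqrt(61))/754872 ≈ -1.4928e-8 + 1.2202*I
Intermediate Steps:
h(t) = sqrt(2)*sqrt(t) (h(t) = sqrt(2*t) = sqrt(2)*sqrt(t))
R = sqrt(-319213073/10632 - I*sqrt(61)/10632) (R = sqrt(-30024 + (sqrt(2)*sqrt(-122) - 4190)/(-21383 + 119)) = sqrt(-30024 + (sqrt(2)*(I*sqrt(122)) - 4190)/(-21264)) = sqrt(-30024 + (2*I*sqrt(61) - 4190)*(-1/21264)) = sqrt(-30024 + (-4190 + 2*I*sqrt(61))*(-1/21264)) = sqrt(-30024 + (2095/10632 - I*sqrt(61)/10632)) = sqrt(-319213073/10632 - I*sqrt(61)/10632) ≈ 0.e-6 - 173.27*I)
p = sqrt(-848468348034 - 2658*I*sqrt(61))/5316 ≈ 2.1198e-6 - 173.27*I
p/B(-142) = (sqrt(-848468348034 - 2658*I*sqrt(61))/5316)/(-142) = (sqrt(-848468348034 - 2658*I*sqrt(61))/5316)*(-1/142) = -sqrt(-848468348034 - 2658*I*sqrt(61))/754872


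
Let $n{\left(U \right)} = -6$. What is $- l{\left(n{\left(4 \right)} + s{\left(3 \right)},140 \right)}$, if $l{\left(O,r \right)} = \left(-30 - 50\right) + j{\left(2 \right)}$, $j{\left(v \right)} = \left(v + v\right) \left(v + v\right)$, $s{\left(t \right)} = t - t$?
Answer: $64$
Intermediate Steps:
$s{\left(t \right)} = 0$
$j{\left(v \right)} = 4 v^{2}$ ($j{\left(v \right)} = 2 v 2 v = 4 v^{2}$)
$l{\left(O,r \right)} = -64$ ($l{\left(O,r \right)} = \left(-30 - 50\right) + 4 \cdot 2^{2} = -80 + 4 \cdot 4 = -80 + 16 = -64$)
$- l{\left(n{\left(4 \right)} + s{\left(3 \right)},140 \right)} = \left(-1\right) \left(-64\right) = 64$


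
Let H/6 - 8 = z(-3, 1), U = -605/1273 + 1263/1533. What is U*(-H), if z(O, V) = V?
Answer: -12246012/650503 ≈ -18.825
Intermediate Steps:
U = 226778/650503 (U = -605*1/1273 + 1263*(1/1533) = -605/1273 + 421/511 = 226778/650503 ≈ 0.34862)
H = 54 (H = 48 + 6*1 = 48 + 6 = 54)
U*(-H) = 226778*(-1*54)/650503 = (226778/650503)*(-54) = -12246012/650503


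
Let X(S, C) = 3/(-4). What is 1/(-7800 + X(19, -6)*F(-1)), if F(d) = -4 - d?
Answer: -4/31191 ≈ -0.00012824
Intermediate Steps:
X(S, C) = -3/4 (X(S, C) = 3*(-1/4) = -3/4)
1/(-7800 + X(19, -6)*F(-1)) = 1/(-7800 - 3*(-4 - 1*(-1))/4) = 1/(-7800 - 3*(-4 + 1)/4) = 1/(-7800 - 3/4*(-3)) = 1/(-7800 + 9/4) = 1/(-31191/4) = -4/31191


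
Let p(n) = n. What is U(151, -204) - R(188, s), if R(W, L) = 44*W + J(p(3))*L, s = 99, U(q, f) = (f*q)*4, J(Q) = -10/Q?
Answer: -131158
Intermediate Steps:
U(q, f) = 4*f*q
R(W, L) = 44*W - 10*L/3 (R(W, L) = 44*W + (-10/3)*L = 44*W + (-10*⅓)*L = 44*W - 10*L/3)
U(151, -204) - R(188, s) = 4*(-204)*151 - (44*188 - 10/3*99) = -123216 - (8272 - 330) = -123216 - 1*7942 = -123216 - 7942 = -131158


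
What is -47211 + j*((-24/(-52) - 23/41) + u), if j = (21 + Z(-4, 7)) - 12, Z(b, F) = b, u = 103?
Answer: -24889233/533 ≈ -46697.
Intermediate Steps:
j = 5 (j = (21 - 4) - 12 = 17 - 12 = 5)
-47211 + j*((-24/(-52) - 23/41) + u) = -47211 + 5*((-24/(-52) - 23/41) + 103) = -47211 + 5*((-24*(-1/52) - 23*1/41) + 103) = -47211 + 5*((6/13 - 23/41) + 103) = -47211 + 5*(-53/533 + 103) = -47211 + 5*(54846/533) = -47211 + 274230/533 = -24889233/533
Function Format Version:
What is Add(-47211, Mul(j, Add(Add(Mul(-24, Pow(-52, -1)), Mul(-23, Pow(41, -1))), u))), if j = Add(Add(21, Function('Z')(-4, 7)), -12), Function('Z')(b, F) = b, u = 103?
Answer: Rational(-24889233, 533) ≈ -46697.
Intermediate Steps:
j = 5 (j = Add(Add(21, -4), -12) = Add(17, -12) = 5)
Add(-47211, Mul(j, Add(Add(Mul(-24, Pow(-52, -1)), Mul(-23, Pow(41, -1))), u))) = Add(-47211, Mul(5, Add(Add(Mul(-24, Pow(-52, -1)), Mul(-23, Pow(41, -1))), 103))) = Add(-47211, Mul(5, Add(Add(Mul(-24, Rational(-1, 52)), Mul(-23, Rational(1, 41))), 103))) = Add(-47211, Mul(5, Add(Add(Rational(6, 13), Rational(-23, 41)), 103))) = Add(-47211, Mul(5, Add(Rational(-53, 533), 103))) = Add(-47211, Mul(5, Rational(54846, 533))) = Add(-47211, Rational(274230, 533)) = Rational(-24889233, 533)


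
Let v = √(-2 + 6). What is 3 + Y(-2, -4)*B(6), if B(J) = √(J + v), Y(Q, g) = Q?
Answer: 3 - 4*√2 ≈ -2.6569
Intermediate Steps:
v = 2 (v = √4 = 2)
B(J) = √(2 + J) (B(J) = √(J + 2) = √(2 + J))
3 + Y(-2, -4)*B(6) = 3 - 2*√(2 + 6) = 3 - 4*√2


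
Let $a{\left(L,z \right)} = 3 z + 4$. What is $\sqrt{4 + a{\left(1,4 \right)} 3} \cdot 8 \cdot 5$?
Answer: $80 \sqrt{13} \approx 288.44$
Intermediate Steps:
$a{\left(L,z \right)} = 4 + 3 z$
$\sqrt{4 + a{\left(1,4 \right)} 3} \cdot 8 \cdot 5 = \sqrt{4 + \left(4 + 3 \cdot 4\right) 3} \cdot 8 \cdot 5 = \sqrt{4 + \left(4 + 12\right) 3} \cdot 8 \cdot 5 = \sqrt{4 + 16 \cdot 3} \cdot 8 \cdot 5 = \sqrt{4 + 48} \cdot 8 \cdot 5 = \sqrt{52} \cdot 8 \cdot 5 = 2 \sqrt{13} \cdot 8 \cdot 5 = 16 \sqrt{13} \cdot 5 = 80 \sqrt{13}$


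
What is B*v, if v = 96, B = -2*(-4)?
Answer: 768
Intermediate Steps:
B = 8
B*v = 8*96 = 768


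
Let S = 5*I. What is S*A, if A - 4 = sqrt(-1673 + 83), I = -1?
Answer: -20 - 5*I*sqrt(1590) ≈ -20.0 - 199.37*I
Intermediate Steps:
A = 4 + I*sqrt(1590) (A = 4 + sqrt(-1673 + 83) = 4 + sqrt(-1590) = 4 + I*sqrt(1590) ≈ 4.0 + 39.875*I)
S = -5 (S = 5*(-1) = -5)
S*A = -5*(4 + I*sqrt(1590)) = -20 - 5*I*sqrt(1590)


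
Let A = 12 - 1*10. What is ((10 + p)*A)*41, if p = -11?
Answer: -82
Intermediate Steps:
A = 2 (A = 12 - 10 = 2)
((10 + p)*A)*41 = ((10 - 11)*2)*41 = -1*2*41 = -2*41 = -82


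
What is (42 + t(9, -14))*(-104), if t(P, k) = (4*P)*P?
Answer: -38064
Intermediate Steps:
t(P, k) = 4*P²
(42 + t(9, -14))*(-104) = (42 + 4*9²)*(-104) = (42 + 4*81)*(-104) = (42 + 324)*(-104) = 366*(-104) = -38064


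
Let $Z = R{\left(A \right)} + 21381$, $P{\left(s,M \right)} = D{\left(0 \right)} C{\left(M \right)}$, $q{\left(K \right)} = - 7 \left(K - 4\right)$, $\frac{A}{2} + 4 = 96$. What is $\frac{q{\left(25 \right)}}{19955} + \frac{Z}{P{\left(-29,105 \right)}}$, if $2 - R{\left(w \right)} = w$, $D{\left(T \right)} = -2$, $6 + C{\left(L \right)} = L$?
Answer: $- \frac{423055151}{3951090} \approx -107.07$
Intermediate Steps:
$C{\left(L \right)} = -6 + L$
$A = 184$ ($A = -8 + 2 \cdot 96 = -8 + 192 = 184$)
$R{\left(w \right)} = 2 - w$
$q{\left(K \right)} = 28 - 7 K$ ($q{\left(K \right)} = - 7 \left(-4 + K\right) = 28 - 7 K$)
$P{\left(s,M \right)} = 12 - 2 M$ ($P{\left(s,M \right)} = - 2 \left(-6 + M\right) = 12 - 2 M$)
$Z = 21199$ ($Z = \left(2 - 184\right) + 21381 = -182 + 21381 = 21199$)
$\frac{q{\left(25 \right)}}{19955} + \frac{Z}{P{\left(-29,105 \right)}} = \frac{28 - 175}{19955} + \frac{21199}{12 - 210} = \left(28 - 175\right) \frac{1}{19955} + \frac{21199}{12 - 210} = \left(-147\right) \frac{1}{19955} + \frac{21199}{-198} = - \frac{147}{19955} + 21199 \left(- \frac{1}{198}\right) = - \frac{147}{19955} - \frac{21199}{198} = - \frac{423055151}{3951090}$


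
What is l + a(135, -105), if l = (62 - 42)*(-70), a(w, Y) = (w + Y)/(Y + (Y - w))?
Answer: -32202/23 ≈ -1400.1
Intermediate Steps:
a(w, Y) = (Y + w)/(-w + 2*Y)
l = -1400 (l = 20*(-70) = -1400)
l + a(135, -105) = -1400 + (-105 + 135)/(-1*135 + 2*(-105)) = -1400 + 30/(-135 - 210) = -1400 + 30/(-345) = -1400 - 1/345*30 = -1400 - 2/23 = -32202/23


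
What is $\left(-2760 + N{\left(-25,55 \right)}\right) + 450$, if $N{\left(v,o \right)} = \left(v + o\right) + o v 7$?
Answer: $-11905$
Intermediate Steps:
$N{\left(v,o \right)} = o + v + 7 o v$ ($N{\left(v,o \right)} = \left(o + v\right) + 7 o v = o + v + 7 o v$)
$\left(-2760 + N{\left(-25,55 \right)}\right) + 450 = \left(-2760 + \left(55 - 25 + 7 \cdot 55 \left(-25\right)\right)\right) + 450 = \left(-2760 - 9595\right) + 450 = -12355 + 450 = -11905$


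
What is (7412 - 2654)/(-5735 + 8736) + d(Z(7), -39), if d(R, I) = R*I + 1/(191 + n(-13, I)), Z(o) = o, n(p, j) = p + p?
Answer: -134391974/495165 ≈ -271.41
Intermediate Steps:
n(p, j) = 2*p
d(R, I) = 1/165 + I*R (d(R, I) = R*I + 1/(191 + 2*(-13)) = I*R + 1/(191 - 26) = I*R + 1/165 = 1/165 + I*R)
(7412 - 2654)/(-5735 + 8736) + d(Z(7), -39) = (7412 - 2654)/(-5735 + 8736) + (1/165 - 39*7) = 4758/3001 + (1/165 - 273) = 4758*(1/3001) - 45044/165 = 4758/3001 - 45044/165 = -134391974/495165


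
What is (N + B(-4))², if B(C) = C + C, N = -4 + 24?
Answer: 144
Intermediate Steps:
N = 20
B(C) = 2*C
(N + B(-4))² = (20 + 2*(-4))² = (20 - 8)² = 12² = 144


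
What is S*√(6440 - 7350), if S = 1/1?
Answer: I*√910 ≈ 30.166*I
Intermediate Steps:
S = 1
S*√(6440 - 7350) = 1*√(6440 - 7350) = 1*√(-910) = 1*(I*√910) = I*√910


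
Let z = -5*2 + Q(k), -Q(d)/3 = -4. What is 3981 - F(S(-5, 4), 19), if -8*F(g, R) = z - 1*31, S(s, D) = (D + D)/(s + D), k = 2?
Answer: 31819/8 ≈ 3977.4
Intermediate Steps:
Q(d) = 12 (Q(d) = -3*(-4) = 12)
S(s, D) = 2*D/(D + s) (S(s, D) = (2*D)/(D + s) = 2*D/(D + s))
z = 2 (z = -5*2 + 12 = -10 + 12 = 2)
F(g, R) = 29/8 (F(g, R) = -(2 - 1*31)/8 = -(2 - 31)/8 = -⅛*(-29) = 29/8)
3981 - F(S(-5, 4), 19) = 3981 - 1*29/8 = 3981 - 29/8 = 31819/8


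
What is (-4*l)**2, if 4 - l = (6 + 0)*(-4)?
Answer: 12544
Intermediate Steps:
l = 28 (l = 4 - (6 + 0)*(-4) = 4 - 6*(-4) = 4 - 1*(-24) = 4 + 24 = 28)
(-4*l)**2 = (-4*28)**2 = (-112)**2 = 12544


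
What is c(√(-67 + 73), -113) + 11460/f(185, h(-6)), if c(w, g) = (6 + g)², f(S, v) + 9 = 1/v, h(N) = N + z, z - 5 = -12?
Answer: 601001/59 ≈ 10186.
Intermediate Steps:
z = -7 (z = 5 - 12 = -7)
h(N) = -7 + N (h(N) = N - 7 = -7 + N)
f(S, v) = -9 + 1/v
c(√(-67 + 73), -113) + 11460/f(185, h(-6)) = (6 - 113)² + 11460/(-9 + 1/(-7 - 6)) = (-107)² + 11460/(-9 + 1/(-13)) = 11449 + 11460/(-9 - 1/13) = 11449 + 11460/(-118/13) = 11449 + 11460*(-13/118) = 11449 - 74490/59 = 601001/59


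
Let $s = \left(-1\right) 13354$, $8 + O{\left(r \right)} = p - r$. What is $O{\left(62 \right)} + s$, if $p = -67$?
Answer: $-13491$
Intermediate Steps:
$O{\left(r \right)} = -75 - r$ ($O{\left(r \right)} = -8 - \left(67 + r\right) = -75 - r$)
$s = -13354$
$O{\left(62 \right)} + s = \left(-75 - 62\right) - 13354 = -137 - 13354 = -13491$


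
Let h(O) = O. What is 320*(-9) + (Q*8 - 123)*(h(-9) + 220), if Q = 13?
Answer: -6889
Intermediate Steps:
320*(-9) + (Q*8 - 123)*(h(-9) + 220) = 320*(-9) + (13*8 - 123)*(-9 + 220) = -2880 + (104 - 123)*211 = -2880 - 19*211 = -2880 - 4009 = -6889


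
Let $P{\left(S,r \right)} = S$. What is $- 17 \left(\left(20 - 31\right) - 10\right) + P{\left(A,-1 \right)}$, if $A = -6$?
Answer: $351$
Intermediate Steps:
$- 17 \left(\left(20 - 31\right) - 10\right) + P{\left(A,-1 \right)} = - 17 \left(\left(20 - 31\right) - 10\right) - 6 = - 17 \left(-11 - 10\right) - 6 = \left(-17\right) \left(-21\right) - 6 = 357 - 6 = 351$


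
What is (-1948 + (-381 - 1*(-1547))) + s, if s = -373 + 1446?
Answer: 291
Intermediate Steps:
s = 1073
(-1948 + (-381 - 1*(-1547))) + s = (-1948 + (-381 - 1*(-1547))) + 1073 = (-1948 + (-381 + 1547)) + 1073 = (-1948 + 1166) + 1073 = -782 + 1073 = 291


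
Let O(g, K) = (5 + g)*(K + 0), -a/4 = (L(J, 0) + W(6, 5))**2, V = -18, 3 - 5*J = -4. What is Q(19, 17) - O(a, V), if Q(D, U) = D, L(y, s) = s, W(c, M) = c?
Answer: -2483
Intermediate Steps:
J = 7/5 (J = 3/5 - 1/5*(-4) = 3/5 + 4/5 = 7/5 ≈ 1.4000)
a = -144 (a = -4*(0 + 6)**2 = -4*6**2 = -4*36 = -144)
O(g, K) = K*(5 + g) (O(g, K) = (5 + g)*K = K*(5 + g))
Q(19, 17) - O(a, V) = 19 - (-18)*(5 - 144) = 19 - (-18)*(-139) = 19 - 1*2502 = 19 - 2502 = -2483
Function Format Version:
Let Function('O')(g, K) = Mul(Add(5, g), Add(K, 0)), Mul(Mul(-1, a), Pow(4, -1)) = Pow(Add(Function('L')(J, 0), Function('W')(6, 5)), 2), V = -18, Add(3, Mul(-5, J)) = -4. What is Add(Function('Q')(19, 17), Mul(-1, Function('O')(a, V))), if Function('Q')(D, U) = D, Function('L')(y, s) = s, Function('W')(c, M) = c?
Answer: -2483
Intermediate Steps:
J = Rational(7, 5) (J = Add(Rational(3, 5), Mul(Rational(-1, 5), -4)) = Add(Rational(3, 5), Rational(4, 5)) = Rational(7, 5) ≈ 1.4000)
a = -144 (a = Mul(-4, Pow(Add(0, 6), 2)) = Mul(-4, Pow(6, 2)) = Mul(-4, 36) = -144)
Function('O')(g, K) = Mul(K, Add(5, g)) (Function('O')(g, K) = Mul(Add(5, g), K) = Mul(K, Add(5, g)))
Add(Function('Q')(19, 17), Mul(-1, Function('O')(a, V))) = Add(19, Mul(-1, Mul(-18, Add(5, -144)))) = Add(19, Mul(-1, Mul(-18, -139))) = Add(19, Mul(-1, 2502)) = Add(19, -2502) = -2483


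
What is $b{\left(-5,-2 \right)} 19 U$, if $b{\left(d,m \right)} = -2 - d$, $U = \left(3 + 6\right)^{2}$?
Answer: $4617$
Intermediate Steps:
$U = 81$ ($U = 9^{2} = 81$)
$b{\left(-5,-2 \right)} 19 U = \left(-2 - -5\right) 19 \cdot 81 = \left(-2 + 5\right) 19 \cdot 81 = 3 \cdot 19 \cdot 81 = 57 \cdot 81 = 4617$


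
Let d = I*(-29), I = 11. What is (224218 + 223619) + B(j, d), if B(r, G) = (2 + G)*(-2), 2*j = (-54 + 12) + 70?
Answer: 448471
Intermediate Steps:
j = 14 (j = ((-54 + 12) + 70)/2 = (-42 + 70)/2 = (½)*28 = 14)
d = -319 (d = 11*(-29) = -319)
B(r, G) = -4 - 2*G
(224218 + 223619) + B(j, d) = (224218 + 223619) + (-4 - 2*(-319)) = 447837 + (-4 + 638) = 447837 + 634 = 448471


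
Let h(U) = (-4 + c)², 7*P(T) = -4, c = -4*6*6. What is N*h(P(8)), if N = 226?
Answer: 4950304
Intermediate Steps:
c = -144 (c = -24*6 = -144)
P(T) = -4/7 (P(T) = (⅐)*(-4) = -4/7)
h(U) = 21904 (h(U) = (-4 - 144)² = (-148)² = 21904)
N*h(P(8)) = 226*21904 = 4950304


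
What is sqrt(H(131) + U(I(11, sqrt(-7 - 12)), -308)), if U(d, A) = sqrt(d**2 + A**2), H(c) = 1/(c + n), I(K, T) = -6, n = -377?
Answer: sqrt(-246 + 605160*sqrt(949))/246 ≈ 17.551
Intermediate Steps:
H(c) = 1/(-377 + c) (H(c) = 1/(c - 377) = 1/(-377 + c))
U(d, A) = sqrt(A**2 + d**2)
sqrt(H(131) + U(I(11, sqrt(-7 - 12)), -308)) = sqrt(1/(-377 + 131) + sqrt((-308)**2 + (-6)**2)) = sqrt(1/(-246) + sqrt(94864 + 36)) = sqrt(-1/246 + sqrt(94900)) = sqrt(-1/246 + 10*sqrt(949))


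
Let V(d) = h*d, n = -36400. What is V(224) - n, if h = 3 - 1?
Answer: 36848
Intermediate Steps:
h = 2
V(d) = 2*d
V(224) - n = 2*224 - 1*(-36400) = 448 + 36400 = 36848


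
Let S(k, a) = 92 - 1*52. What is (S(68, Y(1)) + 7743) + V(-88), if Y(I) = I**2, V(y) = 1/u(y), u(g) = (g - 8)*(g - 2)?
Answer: 67245121/8640 ≈ 7783.0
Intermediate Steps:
u(g) = (-8 + g)*(-2 + g)
V(y) = 1/(16 + y**2 - 10*y)
S(k, a) = 40 (S(k, a) = 92 - 52 = 40)
(S(68, Y(1)) + 7743) + V(-88) = (40 + 7743) + 1/(16 + (-88)**2 - 10*(-88)) = 7783 + 1/(16 + 7744 + 880) = 7783 + 1/8640 = 67245121/8640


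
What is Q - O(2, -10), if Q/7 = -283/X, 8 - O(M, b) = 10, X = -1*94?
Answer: 2169/94 ≈ 23.074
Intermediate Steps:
X = -94
O(M, b) = -2 (O(M, b) = 8 - 1*10 = 8 - 10 = -2)
Q = 1981/94 (Q = 7*(-283/(-94)) = 7*(-283*(-1/94)) = 7*(283/94) = 1981/94 ≈ 21.074)
Q - O(2, -10) = 1981/94 - 1*(-2) = 1981/94 + 2 = 2169/94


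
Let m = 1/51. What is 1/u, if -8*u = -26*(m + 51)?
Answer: 102/16913 ≈ 0.0060309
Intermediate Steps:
m = 1/51 ≈ 0.019608
u = 16913/102 (u = -(-13)*(1/51 + 51)/4 = -(-13)*2602/(4*51) = -⅛*(-67652/51) = 16913/102 ≈ 165.81)
1/u = 1/(16913/102) = 102/16913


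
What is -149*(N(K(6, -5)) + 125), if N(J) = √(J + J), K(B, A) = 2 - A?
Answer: -18625 - 149*√14 ≈ -19183.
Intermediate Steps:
N(J) = √2*√J (N(J) = √(2*J) = √2*√J)
-149*(N(K(6, -5)) + 125) = -149*(√2*√(2 - 1*(-5)) + 125) = -149*(√2*√(2 + 5) + 125) = -149*(√2*√7 + 125) = -149*(√14 + 125) = -149*(125 + √14) = -18625 - 149*√14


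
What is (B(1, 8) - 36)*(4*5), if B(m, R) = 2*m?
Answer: -680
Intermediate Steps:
(B(1, 8) - 36)*(4*5) = (2*1 - 36)*(4*5) = (2 - 36)*20 = -34*20 = -680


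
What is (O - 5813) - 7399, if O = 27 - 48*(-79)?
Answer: -9393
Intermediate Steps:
O = 3819 (O = 27 + 3792 = 3819)
(O - 5813) - 7399 = (3819 - 5813) - 7399 = -1994 - 7399 = -9393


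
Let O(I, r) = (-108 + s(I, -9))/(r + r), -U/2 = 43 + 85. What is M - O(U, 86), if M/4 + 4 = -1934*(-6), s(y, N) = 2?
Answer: 3990453/86 ≈ 46401.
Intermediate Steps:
M = 46400 (M = -16 + 4*(-1934*(-6)) = -16 + 4*11604 = -16 + 46416 = 46400)
U = -256 (U = -2*(43 + 85) = -2*128 = -256)
O(I, r) = -53/r (O(I, r) = (-108 + 2)/(r + r) = -106*1/(2*r) = -53/r)
M - O(U, 86) = 46400 - (-53)/86 = 46400 - 1*(-53/86) = 46400 + 53/86 = 3990453/86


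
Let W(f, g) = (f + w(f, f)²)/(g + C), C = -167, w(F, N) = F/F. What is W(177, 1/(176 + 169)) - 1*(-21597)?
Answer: 622114074/28807 ≈ 21596.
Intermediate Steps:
w(F, N) = 1
W(f, g) = (1 + f)/(-167 + g) (W(f, g) = (f + 1²)/(g - 167) = (f + 1)/(-167 + g) = (1 + f)/(-167 + g))
W(177, 1/(176 + 169)) - 1*(-21597) = (1 + 177)/(-167 + 1/(176 + 169)) - 1*(-21597) = 178/(-167 + 1/345) + 21597 = 178/(-57614/345) + 21597 = -345/57614*178 + 21597 = -30705/28807 + 21597 = 622114074/28807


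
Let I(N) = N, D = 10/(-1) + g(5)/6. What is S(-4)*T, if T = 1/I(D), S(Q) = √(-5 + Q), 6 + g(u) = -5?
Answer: -18*I/71 ≈ -0.25352*I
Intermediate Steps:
g(u) = -11 (g(u) = -6 - 5 = -11)
D = -71/6 (D = 10/(-1) - 11/6 = 10*(-1) - 11*⅙ = -10 - 11/6 = -71/6 ≈ -11.833)
T = -6/71 (T = 1/(-71/6) = -6/71 ≈ -0.084507)
S(-4)*T = √(-5 - 4)*(-6/71) = √(-9)*(-6/71) = (3*I)*(-6/71) = -18*I/71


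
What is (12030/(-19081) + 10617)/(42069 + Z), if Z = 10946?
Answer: 202570947/1011579215 ≈ 0.20025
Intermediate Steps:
(12030/(-19081) + 10617)/(42069 + Z) = (12030/(-19081) + 10617)/(42069 + 10946) = (12030*(-1/19081) + 10617)/53015 = (-12030/19081 + 10617)*(1/53015) = (202570947/19081)*(1/53015) = 202570947/1011579215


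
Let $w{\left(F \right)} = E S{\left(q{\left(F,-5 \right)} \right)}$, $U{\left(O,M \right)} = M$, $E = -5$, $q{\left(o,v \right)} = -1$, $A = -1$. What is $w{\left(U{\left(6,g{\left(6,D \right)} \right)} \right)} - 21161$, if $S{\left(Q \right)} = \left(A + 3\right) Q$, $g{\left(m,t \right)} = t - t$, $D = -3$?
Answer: $-21151$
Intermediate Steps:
$g{\left(m,t \right)} = 0$
$S{\left(Q \right)} = 2 Q$ ($S{\left(Q \right)} = \left(-1 + 3\right) Q = 2 Q$)
$w{\left(F \right)} = 10$ ($w{\left(F \right)} = - 5 \cdot 2 \left(-1\right) = \left(-5\right) \left(-2\right) = 10$)
$w{\left(U{\left(6,g{\left(6,D \right)} \right)} \right)} - 21161 = 10 - 21161 = -21151$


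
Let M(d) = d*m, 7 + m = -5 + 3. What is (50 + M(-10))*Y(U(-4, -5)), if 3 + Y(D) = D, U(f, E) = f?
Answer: -980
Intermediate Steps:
m = -9 (m = -7 + (-5 + 3) = -7 - 2 = -9)
Y(D) = -3 + D
M(d) = -9*d (M(d) = d*(-9) = -9*d)
(50 + M(-10))*Y(U(-4, -5)) = (50 - 9*(-10))*(-3 - 4) = (50 + 90)*(-7) = 140*(-7) = -980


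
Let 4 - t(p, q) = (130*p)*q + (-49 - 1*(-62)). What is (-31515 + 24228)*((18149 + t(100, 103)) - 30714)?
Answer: 9848919738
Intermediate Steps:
t(p, q) = -9 - 130*p*q (t(p, q) = 4 - ((130*p)*q + (-49 - 1*(-62))) = 4 - (130*p*q + (-49 + 62)) = 4 - (130*p*q + 13) = 4 - (13 + 130*p*q) = 4 + (-13 - 130*p*q) = -9 - 130*p*q)
(-31515 + 24228)*((18149 + t(100, 103)) - 30714) = (-31515 + 24228)*((18149 + (-9 - 130*100*103)) - 30714) = -7287*((18149 + (-9 - 1339000)) - 30714) = -7287*((18149 - 1339009) - 30714) = -7287*(-1320860 - 30714) = -7287*(-1351574) = 9848919738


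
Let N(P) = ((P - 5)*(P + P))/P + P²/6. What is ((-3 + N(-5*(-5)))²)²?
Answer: 514675673281/1296 ≈ 3.9713e+8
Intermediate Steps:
N(P) = -10 + 2*P + P²/6 (N(P) = ((-5 + P)*(2*P))/P + P²*(⅙) = (2*P*(-5 + P))/P + P²/6 = (-10 + 2*P) + P²/6 = -10 + 2*P + P²/6)
((-3 + N(-5*(-5)))²)² = ((-3 + (-10 + 2*(-5*(-5)) + (-5*(-5))²/6))²)² = ((-3 + (-10 + 2*25 + (⅙)*25²))²)² = ((-3 + (-10 + 50 + (⅙)*625))²)² = ((-3 + (-10 + 50 + 625/6))²)² = ((-3 + 865/6)²)² = ((847/6)²)² = (717409/36)² = 514675673281/1296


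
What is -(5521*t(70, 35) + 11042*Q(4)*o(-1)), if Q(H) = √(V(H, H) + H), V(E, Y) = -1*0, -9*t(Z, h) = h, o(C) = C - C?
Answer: 193235/9 ≈ 21471.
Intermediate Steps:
o(C) = 0
t(Z, h) = -h/9
V(E, Y) = 0
Q(H) = √H (Q(H) = √(0 + H) = √H)
-(5521*t(70, 35) + 11042*Q(4)*o(-1)) = -5521/(1/(-⅑*35 + (√4*0)*2)) = -5521/(1/(-35/9 + (2*0)*2)) = -5521/(1/(-35/9 + 0*2)) = -5521/(1/(-35/9 + 0)) = -5521/(1/(-35/9)) = -5521/(-9/35) = -5521*(-35/9) = 193235/9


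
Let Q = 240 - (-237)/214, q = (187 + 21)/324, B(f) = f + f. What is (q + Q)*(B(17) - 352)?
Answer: -222095705/2889 ≈ -76876.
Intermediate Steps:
B(f) = 2*f
q = 52/81 (q = 208*(1/324) = 52/81 ≈ 0.64198)
Q = 51597/214 (Q = 240 - (-237)/214 = 240 - 1*(-237/214) = 240 + 237/214 = 51597/214 ≈ 241.11)
(q + Q)*(B(17) - 352) = (52/81 + 51597/214)*(2*17 - 352) = 4190485*(34 - 352)/17334 = (4190485/17334)*(-318) = -222095705/2889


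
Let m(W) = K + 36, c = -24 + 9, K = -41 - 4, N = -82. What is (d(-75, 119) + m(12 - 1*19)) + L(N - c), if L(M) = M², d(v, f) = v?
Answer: 4405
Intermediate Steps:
K = -45
c = -15
m(W) = -9 (m(W) = -45 + 36 = -9)
(d(-75, 119) + m(12 - 1*19)) + L(N - c) = (-75 - 9) + (-82 - 1*(-15))² = -84 + (-82 + 15)² = -84 + (-67)² = -84 + 4489 = 4405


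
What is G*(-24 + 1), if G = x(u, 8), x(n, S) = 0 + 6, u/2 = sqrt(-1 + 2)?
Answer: -138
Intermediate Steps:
u = 2 (u = 2*sqrt(-1 + 2) = 2*sqrt(1) = 2*1 = 2)
x(n, S) = 6
G = 6
G*(-24 + 1) = 6*(-24 + 1) = 6*(-23) = -138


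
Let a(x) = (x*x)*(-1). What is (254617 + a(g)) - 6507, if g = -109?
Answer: 236229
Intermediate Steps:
a(x) = -x² (a(x) = x²*(-1) = -x²)
(254617 + a(g)) - 6507 = (254617 - 1*(-109)²) - 6507 = (254617 - 1*11881) - 6507 = (254617 - 11881) - 6507 = 242736 - 6507 = 236229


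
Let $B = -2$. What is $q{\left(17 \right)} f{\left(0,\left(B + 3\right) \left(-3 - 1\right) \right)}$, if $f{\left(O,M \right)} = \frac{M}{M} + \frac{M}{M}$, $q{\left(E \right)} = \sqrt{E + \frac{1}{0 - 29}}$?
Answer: $\frac{4 \sqrt{3567}}{29} \approx 8.2378$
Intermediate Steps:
$q{\left(E \right)} = \sqrt{- \frac{1}{29} + E}$ ($q{\left(E \right)} = \sqrt{E + \frac{1}{-29}} = \sqrt{E - \frac{1}{29}} = \sqrt{- \frac{1}{29} + E}$)
$f{\left(O,M \right)} = 2$ ($f{\left(O,M \right)} = 1 + 1 = 2$)
$q{\left(17 \right)} f{\left(0,\left(B + 3\right) \left(-3 - 1\right) \right)} = \frac{\sqrt{-29 + 841 \cdot 17}}{29} \cdot 2 = \frac{\sqrt{-29 + 14297}}{29} \cdot 2 = \frac{\sqrt{14268}}{29} \cdot 2 = \frac{2 \sqrt{3567}}{29} \cdot 2 = \frac{4 \sqrt{3567}}{29}$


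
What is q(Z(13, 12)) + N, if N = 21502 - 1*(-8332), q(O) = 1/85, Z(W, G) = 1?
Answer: 2535891/85 ≈ 29834.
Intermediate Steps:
q(O) = 1/85
N = 29834 (N = 21502 + 8332 = 29834)
q(Z(13, 12)) + N = 1/85 + 29834 = 2535891/85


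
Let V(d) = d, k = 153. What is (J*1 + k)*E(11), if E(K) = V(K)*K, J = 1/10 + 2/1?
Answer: 187671/10 ≈ 18767.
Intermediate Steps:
J = 21/10 (J = 1*(⅒) + 2*1 = ⅒ + 2 = 21/10 ≈ 2.1000)
E(K) = K² (E(K) = K*K = K²)
(J*1 + k)*E(11) = ((21/10)*1 + 153)*11² = (21/10 + 153)*121 = (1551/10)*121 = 187671/10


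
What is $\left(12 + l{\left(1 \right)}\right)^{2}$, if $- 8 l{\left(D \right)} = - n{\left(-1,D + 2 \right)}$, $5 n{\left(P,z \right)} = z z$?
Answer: $\frac{239121}{1600} \approx 149.45$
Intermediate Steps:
$n{\left(P,z \right)} = \frac{z^{2}}{5}$ ($n{\left(P,z \right)} = \frac{z z}{5} = \frac{z^{2}}{5}$)
$l{\left(D \right)} = \frac{\left(2 + D\right)^{2}}{40}$ ($l{\left(D \right)} = - \frac{\left(-1\right) \frac{\left(D + 2\right)^{2}}{5}}{8} = - \frac{\left(-1\right) \frac{\left(2 + D\right)^{2}}{5}}{8} = - \frac{\left(- \frac{1}{5}\right) \left(2 + D\right)^{2}}{8} = \frac{\left(2 + D\right)^{2}}{40}$)
$\left(12 + l{\left(1 \right)}\right)^{2} = \left(12 + \frac{\left(2 + 1\right)^{2}}{40}\right)^{2} = \left(12 + \frac{3^{2}}{40}\right)^{2} = \left(12 + \frac{1}{40} \cdot 9\right)^{2} = \left(12 + \frac{9}{40}\right)^{2} = \left(\frac{489}{40}\right)^{2} = \frac{239121}{1600}$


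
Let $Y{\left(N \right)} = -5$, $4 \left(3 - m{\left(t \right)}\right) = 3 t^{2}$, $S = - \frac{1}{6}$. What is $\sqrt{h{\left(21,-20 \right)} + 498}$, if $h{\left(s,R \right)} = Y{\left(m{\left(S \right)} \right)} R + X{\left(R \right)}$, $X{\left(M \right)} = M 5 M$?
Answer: $\sqrt{2598} \approx 50.971$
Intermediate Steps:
$S = - \frac{1}{6}$ ($S = \left(-1\right) \frac{1}{6} = - \frac{1}{6} \approx -0.16667$)
$X{\left(M \right)} = 5 M^{2}$ ($X{\left(M \right)} = 5 M M = 5 M^{2}$)
$m{\left(t \right)} = 3 - \frac{3 t^{2}}{4}$
$h{\left(s,R \right)} = - 5 R + 5 R^{2}$
$\sqrt{h{\left(21,-20 \right)} + 498} = \sqrt{5 \left(-20\right) \left(-1 - 20\right) + 498} = \sqrt{5 \left(-20\right) \left(-21\right) + 498} = \sqrt{2100 + 498} = \sqrt{2598}$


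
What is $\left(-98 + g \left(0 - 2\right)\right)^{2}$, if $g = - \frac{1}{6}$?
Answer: $\frac{85849}{9} \approx 9538.8$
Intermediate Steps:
$g = - \frac{1}{6} \approx -0.16667$
$\left(-98 + g \left(0 - 2\right)\right)^{2} = \left(-98 - \frac{0 - 2}{6}\right)^{2} = \left(-98 - - \frac{1}{3}\right)^{2} = \left(-98 + \frac{1}{3}\right)^{2} = \left(- \frac{293}{3}\right)^{2} = \frac{85849}{9}$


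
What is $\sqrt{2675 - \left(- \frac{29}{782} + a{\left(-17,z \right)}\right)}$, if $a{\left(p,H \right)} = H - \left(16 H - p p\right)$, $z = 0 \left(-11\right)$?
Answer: $\frac{\sqrt{1459118942}}{782} \approx 48.847$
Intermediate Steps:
$z = 0$
$a{\left(p,H \right)} = p^{2} - 15 H$ ($a{\left(p,H \right)} = H - \left(- p^{2} + 16 H\right) = p^{2} - 15 H$)
$\sqrt{2675 - \left(- \frac{29}{782} + a{\left(-17,z \right)}\right)} = \sqrt{2675 - \left(289 + 0 - \frac{29}{782}\right)} = \sqrt{2675 - \frac{225969}{782}} = \sqrt{\frac{1865881}{782}} = \frac{\sqrt{1459118942}}{782}$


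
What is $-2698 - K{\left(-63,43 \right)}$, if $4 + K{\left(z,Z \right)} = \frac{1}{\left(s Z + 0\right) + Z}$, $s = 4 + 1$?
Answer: $- \frac{695053}{258} \approx -2694.0$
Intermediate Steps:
$s = 5$
$K{\left(z,Z \right)} = -4 + \frac{1}{6 Z}$ ($K{\left(z,Z \right)} = -4 + \frac{1}{\left(5 Z + 0\right) + Z} = -4 + \frac{1}{5 Z + Z} = -4 + \frac{1}{6 Z}$)
$-2698 - K{\left(-63,43 \right)} = -2698 - \left(-4 + \frac{1}{6 \cdot 43}\right) = -2698 - \left(-4 + \frac{1}{6} \cdot \frac{1}{43}\right) = -2698 - \left(-4 + \frac{1}{258}\right) = -2698 - - \frac{1031}{258} = -2698 + \frac{1031}{258} = - \frac{695053}{258}$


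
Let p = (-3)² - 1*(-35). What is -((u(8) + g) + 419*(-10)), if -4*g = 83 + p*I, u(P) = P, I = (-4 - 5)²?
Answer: 20375/4 ≈ 5093.8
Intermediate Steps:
I = 81 (I = (-9)² = 81)
p = 44 (p = 9 + 35 = 44)
g = -3647/4 (g = -(83 + 44*81)/4 = -(83 + 3564)/4 = -¼*3647 = -3647/4 ≈ -911.75)
-((u(8) + g) + 419*(-10)) = -((8 - 3647/4) + 419*(-10)) = -(-3615/4 - 4190) = -1*(-20375/4) = 20375/4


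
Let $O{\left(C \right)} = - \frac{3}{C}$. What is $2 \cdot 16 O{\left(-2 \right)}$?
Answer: $48$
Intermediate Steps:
$2 \cdot 16 O{\left(-2 \right)} = 2 \cdot 16 \left(- \frac{3}{-2}\right) = 32 \left(\left(-3\right) \left(- \frac{1}{2}\right)\right) = 32 \cdot \frac{3}{2} = 48$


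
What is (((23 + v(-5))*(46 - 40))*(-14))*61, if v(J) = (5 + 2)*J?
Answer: 61488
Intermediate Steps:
v(J) = 7*J
(((23 + v(-5))*(46 - 40))*(-14))*61 = (((23 + 7*(-5))*(46 - 40))*(-14))*61 = (((23 - 35)*6)*(-14))*61 = (-12*6*(-14))*61 = -72*(-14)*61 = 1008*61 = 61488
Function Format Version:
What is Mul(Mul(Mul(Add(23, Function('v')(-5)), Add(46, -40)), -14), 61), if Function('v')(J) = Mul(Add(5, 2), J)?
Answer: 61488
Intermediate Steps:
Function('v')(J) = Mul(7, J)
Mul(Mul(Mul(Add(23, Function('v')(-5)), Add(46, -40)), -14), 61) = Mul(Mul(Mul(Add(23, Mul(7, -5)), Add(46, -40)), -14), 61) = Mul(Mul(Mul(Add(23, -35), 6), -14), 61) = Mul(Mul(Mul(-12, 6), -14), 61) = Mul(Mul(-72, -14), 61) = Mul(1008, 61) = 61488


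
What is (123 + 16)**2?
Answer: 19321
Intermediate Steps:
(123 + 16)**2 = 139**2 = 19321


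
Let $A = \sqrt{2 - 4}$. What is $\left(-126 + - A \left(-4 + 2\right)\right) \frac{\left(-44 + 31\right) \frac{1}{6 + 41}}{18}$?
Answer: $\frac{91}{47} - \frac{13 i \sqrt{2}}{423} \approx 1.9362 - 0.043463 i$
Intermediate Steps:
$A = i \sqrt{2}$ ($A = \sqrt{-2} = i \sqrt{2} \approx 1.4142 i$)
$\left(-126 + - A \left(-4 + 2\right)\right) \frac{\left(-44 + 31\right) \frac{1}{6 + 41}}{18} = \left(-126 + - i \sqrt{2} \left(-4 + 2\right)\right) \frac{\left(-44 + 31\right) \frac{1}{6 + 41}}{18} = \left(-126 + - i \sqrt{2} \left(-2\right)\right) - \frac{13}{47} \cdot \frac{1}{18} = \left(-126 + 2 i \sqrt{2}\right) \left(-13\right) \frac{1}{47} \cdot \frac{1}{18} = \left(-126 + 2 i \sqrt{2}\right) \left(\left(- \frac{13}{47}\right) \frac{1}{18}\right) = \left(-126 + 2 i \sqrt{2}\right) \left(- \frac{13}{846}\right) = \frac{91}{47} - \frac{13 i \sqrt{2}}{423}$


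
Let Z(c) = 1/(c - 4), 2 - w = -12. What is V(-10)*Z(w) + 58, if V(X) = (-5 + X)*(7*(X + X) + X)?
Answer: 283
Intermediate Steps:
w = 14 (w = 2 - 1*(-12) = 2 + 12 = 14)
Z(c) = 1/(-4 + c)
V(X) = 15*X*(-5 + X) (V(X) = (-5 + X)*(7*(2*X) + X) = (-5 + X)*(14*X + X) = (-5 + X)*(15*X) = 15*X*(-5 + X))
V(-10)*Z(w) + 58 = (15*(-10)*(-5 - 10))/(-4 + 14) + 58 = (15*(-10)*(-15))/10 + 58 = 2250*(1/10) + 58 = 225 + 58 = 283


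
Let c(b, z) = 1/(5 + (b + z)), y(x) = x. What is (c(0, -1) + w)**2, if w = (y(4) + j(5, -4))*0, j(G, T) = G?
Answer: 1/16 ≈ 0.062500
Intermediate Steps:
c(b, z) = 1/(5 + b + z)
w = 0 (w = (4 + 5)*0 = 9*0 = 0)
(c(0, -1) + w)**2 = (1/(5 + 0 - 1) + 0)**2 = (1/4 + 0)**2 = (1/4)**2 = 1/16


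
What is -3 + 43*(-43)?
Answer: -1852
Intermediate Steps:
-3 + 43*(-43) = -3 - 1849 = -1852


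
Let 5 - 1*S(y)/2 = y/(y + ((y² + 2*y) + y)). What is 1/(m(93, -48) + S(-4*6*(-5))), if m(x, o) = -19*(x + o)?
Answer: -62/52391 ≈ -0.0011834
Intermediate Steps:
m(x, o) = -19*o - 19*x (m(x, o) = -19*(o + x) = -19*o - 19*x)
S(y) = 10 - 2*y/(y² + 4*y) (S(y) = 10 - 2*y/(y + ((y² + 2*y) + y)) = 10 - 2*y/(y + (y² + 3*y)) = 10 - 2*y/(y² + 4*y))
1/(m(93, -48) + S(-4*6*(-5))) = 1/((-19*(-48) - 19*93) + 2*(19 + 5*(-4*6*(-5)))/(4 - 4*6*(-5))) = 1/((912 - 1767) + 2*(19 + 5*(-24*(-5)))/(4 - 24*(-5))) = 1/(-855 + 2*(19 + 5*120)/(4 + 120)) = 1/(-855 + 2*(19 + 600)/124) = 1/(-855 + 2*(1/124)*619) = 1/(-855 + 619/62) = 1/(-52391/62) = -62/52391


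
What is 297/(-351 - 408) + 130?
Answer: 2981/23 ≈ 129.61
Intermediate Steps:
297/(-351 - 408) + 130 = 297/(-759) + 130 = -1/759*297 + 130 = -9/23 + 130 = 2981/23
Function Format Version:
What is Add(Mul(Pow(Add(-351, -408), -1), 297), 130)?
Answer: Rational(2981, 23) ≈ 129.61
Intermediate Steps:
Add(Mul(Pow(Add(-351, -408), -1), 297), 130) = Add(Mul(Pow(-759, -1), 297), 130) = Add(Mul(Rational(-1, 759), 297), 130) = Add(Rational(-9, 23), 130) = Rational(2981, 23)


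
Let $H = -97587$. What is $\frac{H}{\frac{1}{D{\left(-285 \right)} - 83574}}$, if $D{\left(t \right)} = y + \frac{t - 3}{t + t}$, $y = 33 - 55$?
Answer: $\frac{774994186764}{95} \approx 8.1578 \cdot 10^{9}$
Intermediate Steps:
$y = -22$
$D{\left(t \right)} = -22 + \frac{-3 + t}{2 t}$ ($D{\left(t \right)} = -22 + \frac{t - 3}{t + t} = -22 + \frac{-3 + t}{2 t}$)
$\frac{H}{\frac{1}{D{\left(-285 \right)} - 83574}} = - \frac{97587}{\frac{1}{\frac{-3 - -12255}{2 \left(-285\right)} - 83574}} = - \frac{97587}{\frac{1}{\frac{1}{2} \left(- \frac{1}{285}\right) \left(-3 + 12255\right) - 83574}} = - \frac{97587}{\frac{1}{\frac{1}{2} \left(- \frac{1}{285}\right) 12252 - 83574}} = - \frac{97587}{\frac{1}{- \frac{2042}{95} - 83574}} = - \frac{97587}{\frac{1}{- \frac{7941572}{95}}} = - \frac{97587}{- \frac{95}{7941572}} = \left(-97587\right) \left(- \frac{7941572}{95}\right) = \frac{774994186764}{95}$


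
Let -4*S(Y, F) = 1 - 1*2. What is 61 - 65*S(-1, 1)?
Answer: 179/4 ≈ 44.750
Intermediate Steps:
S(Y, F) = ¼ (S(Y, F) = -(1 - 1*2)/4 = -(1 - 2)/4 = -¼*(-1) = ¼)
61 - 65*S(-1, 1) = 61 - 65*¼ = 61 - 65/4 = 179/4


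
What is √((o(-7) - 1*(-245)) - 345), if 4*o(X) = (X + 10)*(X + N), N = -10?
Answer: I*√451/2 ≈ 10.618*I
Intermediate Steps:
o(X) = (-10 + X)*(10 + X)/4 (o(X) = ((X + 10)*(X - 10))/4 = ((10 + X)*(-10 + X))/4 = ((-10 + X)*(10 + X))/4 = (-10 + X)*(10 + X)/4)
√((o(-7) - 1*(-245)) - 345) = √(((-25 + (¼)*(-7)²) - 1*(-245)) - 345) = √(((-25 + (¼)*49) + 245) - 345) = √(((-25 + 49/4) + 245) - 345) = √((-51/4 + 245) - 345) = √(929/4 - 345) = √(-451/4) = I*√451/2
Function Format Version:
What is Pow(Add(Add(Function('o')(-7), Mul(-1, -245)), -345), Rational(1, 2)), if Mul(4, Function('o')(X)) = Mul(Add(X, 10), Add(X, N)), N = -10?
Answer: Mul(Rational(1, 2), I, Pow(451, Rational(1, 2))) ≈ Mul(10.618, I)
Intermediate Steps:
Function('o')(X) = Mul(Rational(1, 4), Add(-10, X), Add(10, X)) (Function('o')(X) = Mul(Rational(1, 4), Mul(Add(X, 10), Add(X, -10))) = Mul(Rational(1, 4), Mul(Add(10, X), Add(-10, X))) = Mul(Rational(1, 4), Mul(Add(-10, X), Add(10, X))) = Mul(Rational(1, 4), Add(-10, X), Add(10, X)))
Pow(Add(Add(Function('o')(-7), Mul(-1, -245)), -345), Rational(1, 2)) = Pow(Add(Add(Add(-25, Mul(Rational(1, 4), Pow(-7, 2))), Mul(-1, -245)), -345), Rational(1, 2)) = Pow(Add(Add(Add(-25, Mul(Rational(1, 4), 49)), 245), -345), Rational(1, 2)) = Pow(Add(Add(Add(-25, Rational(49, 4)), 245), -345), Rational(1, 2)) = Pow(Add(Add(Rational(-51, 4), 245), -345), Rational(1, 2)) = Pow(Add(Rational(929, 4), -345), Rational(1, 2)) = Pow(Rational(-451, 4), Rational(1, 2)) = Mul(Rational(1, 2), I, Pow(451, Rational(1, 2)))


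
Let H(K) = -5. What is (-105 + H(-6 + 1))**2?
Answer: 12100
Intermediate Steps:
(-105 + H(-6 + 1))**2 = (-105 - 5)**2 = (-110)**2 = 12100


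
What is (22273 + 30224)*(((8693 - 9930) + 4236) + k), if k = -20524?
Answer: -920009925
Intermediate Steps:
(22273 + 30224)*(((8693 - 9930) + 4236) + k) = (22273 + 30224)*(((8693 - 9930) + 4236) - 20524) = 52497*((-1237 + 4236) - 20524) = 52497*(2999 - 20524) = 52497*(-17525) = -920009925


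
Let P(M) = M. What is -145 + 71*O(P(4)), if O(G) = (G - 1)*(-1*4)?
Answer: -997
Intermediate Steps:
O(G) = 4 - 4*G (O(G) = (-1 + G)*(-4) = 4 - 4*G)
-145 + 71*O(P(4)) = -145 + 71*(4 - 4*4) = -145 + 71*(4 - 16) = -145 + 71*(-12) = -145 - 852 = -997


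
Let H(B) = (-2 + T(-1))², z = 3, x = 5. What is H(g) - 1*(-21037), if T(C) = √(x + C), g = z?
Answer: 21037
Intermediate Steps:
g = 3
T(C) = √(5 + C)
H(B) = 0 (H(B) = (-2 + √(5 - 1))² = (-2 + √4)² = (-2 + 2)² = 0² = 0)
H(g) - 1*(-21037) = 0 - 1*(-21037) = 0 + 21037 = 21037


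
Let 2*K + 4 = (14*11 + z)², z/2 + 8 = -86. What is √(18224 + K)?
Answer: 20*√47 ≈ 137.11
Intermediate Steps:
z = -188 (z = -16 + 2*(-86) = -16 - 172 = -188)
K = 576 (K = -2 + (14*11 - 188)²/2 = -2 + (154 - 188)²/2 = -2 + (½)*(-34)² = -2 + (½)*1156 = -2 + 578 = 576)
√(18224 + K) = √(18224 + 576) = √18800 = 20*√47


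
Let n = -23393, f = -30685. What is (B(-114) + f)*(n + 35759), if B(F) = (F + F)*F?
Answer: -58033638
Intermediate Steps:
B(F) = 2*F² (B(F) = (2*F)*F = 2*F²)
(B(-114) + f)*(n + 35759) = (2*(-114)² - 30685)*(-23393 + 35759) = (2*12996 - 30685)*12366 = (25992 - 30685)*12366 = -4693*12366 = -58033638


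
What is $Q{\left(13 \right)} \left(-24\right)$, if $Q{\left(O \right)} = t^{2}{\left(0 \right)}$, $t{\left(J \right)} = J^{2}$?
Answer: $0$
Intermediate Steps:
$Q{\left(O \right)} = 0$ ($Q{\left(O \right)} = \left(0^{2}\right)^{2} = 0^{2} = 0$)
$Q{\left(13 \right)} \left(-24\right) = 0 \left(-24\right) = 0$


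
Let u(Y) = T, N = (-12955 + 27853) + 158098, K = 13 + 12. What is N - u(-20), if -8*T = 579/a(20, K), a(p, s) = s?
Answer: 34599779/200 ≈ 1.7300e+5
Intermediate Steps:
K = 25
N = 172996 (N = 14898 + 158098 = 172996)
T = -579/200 (T = -579/(8*25) = -⅛*579/25 = -579/200 ≈ -2.8950)
u(Y) = -579/200
N - u(-20) = 172996 - 1*(-579/200) = 172996 + 579/200 = 34599779/200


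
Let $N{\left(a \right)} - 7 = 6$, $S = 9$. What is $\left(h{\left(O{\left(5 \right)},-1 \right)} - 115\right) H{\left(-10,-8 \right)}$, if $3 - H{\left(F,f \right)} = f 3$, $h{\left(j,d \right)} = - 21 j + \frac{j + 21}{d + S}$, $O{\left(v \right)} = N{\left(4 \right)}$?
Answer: $- \frac{41445}{4} \approx -10361.0$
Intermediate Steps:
$N{\left(a \right)} = 13$ ($N{\left(a \right)} = 7 + 6 = 13$)
$O{\left(v \right)} = 13$
$h{\left(j,d \right)} = - 21 j + \frac{21 + j}{9 + d}$ ($h{\left(j,d \right)} = - 21 j + \frac{j + 21}{d + 9} = - 21 j + \frac{21 + j}{9 + d}$)
$H{\left(F,f \right)} = 3 - 3 f$ ($H{\left(F,f \right)} = 3 - f 3 = 3 - 3 f$)
$\left(h{\left(O{\left(5 \right)},-1 \right)} - 115\right) H{\left(-10,-8 \right)} = \left(\frac{21 - 2444 - \left(-21\right) 13}{9 - 1} - 115\right) \left(3 - -24\right) = \left(\frac{21 - 2444 + 273}{8} - 115\right) \left(3 + 24\right) = \left(\frac{1}{8} \left(-2150\right) - 115\right) 27 = \left(- \frac{1075}{4} - 115\right) 27 = \left(- \frac{1535}{4}\right) 27 = - \frac{41445}{4}$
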